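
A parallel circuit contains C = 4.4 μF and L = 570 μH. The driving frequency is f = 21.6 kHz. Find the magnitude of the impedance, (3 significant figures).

ω = 2πf = 135700 rad/s
X_L = ωL = 77.4 Ω
X_C = 1/(ωC) = 1.67 Ω
Parallel: admittances add. Y = 1/(jωL) + jωC
Y = (0 + j0.584) S
|Y| = 0.584 S → |Z| = 1/|Y| = 1.71 Ω, ∠Z = −∠Y = -90.0°

1.71 Ω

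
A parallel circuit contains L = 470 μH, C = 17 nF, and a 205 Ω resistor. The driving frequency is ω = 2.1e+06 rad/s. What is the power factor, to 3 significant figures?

X_L = ωL = 987 Ω
X_C = 1/(ωC) = 28.0 Ω
Parallel: admittances add. Y = 1/R + 1/(jωL) + jωC
Y = (0.00488 + j0.0347) S
|Y| = 0.0350 S → |Z| = 1/|Y| = 28.5 Ω, ∠Z = −∠Y = -82.0°
cos φ = cos(-82.0°) = 0.139

0.139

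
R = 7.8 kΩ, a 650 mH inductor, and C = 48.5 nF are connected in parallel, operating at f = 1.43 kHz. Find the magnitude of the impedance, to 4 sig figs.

ω = 2πf = 8985 rad/s
X_L = ωL = 5840 Ω
X_C = 1/(ωC) = 2295 Ω
Parallel: admittances add. Y = 1/R + 1/(jωL) + jωC
Y = (0.0001282 + j0.0002645) S
|Y| = 0.0002940 S → |Z| = 1/|Y| = 3402 Ω, ∠Z = −∠Y = -64.14°

3402 Ω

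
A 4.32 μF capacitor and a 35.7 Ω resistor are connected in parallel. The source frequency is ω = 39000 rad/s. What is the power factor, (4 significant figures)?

0.1640

X_C = 1/(ωC) = 5.935 Ω
Parallel: admittances add. Y = 1/R + jωC
Y = (0.02801 + j0.1685) S
|Y| = 0.1708 S → |Z| = 1/|Y| = 5.855 Ω, ∠Z = −∠Y = -80.56°
cos φ = cos(-80.56°) = 0.1640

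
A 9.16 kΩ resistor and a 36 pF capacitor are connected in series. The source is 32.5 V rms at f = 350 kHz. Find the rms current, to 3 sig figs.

2.08 mA

ω = 2πf = 2.199e+06 rad/s
X_C = 1/(ωC) = 12600 Ω
Z = 9160 − j12600 Ω
|Z| = √(9160² + 12600²) = 15600 Ω
I = V/|Z| = 32.5/15600 = 2.08 mA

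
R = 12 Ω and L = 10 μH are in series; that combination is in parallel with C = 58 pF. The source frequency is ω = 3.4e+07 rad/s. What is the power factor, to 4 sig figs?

0.1068

X_L = ωL = 340.0 Ω
X_C = 1/(ωC) = 507.1 Ω
Branch 1 (R+jX_L): Z₁ = 12.00 + j340.0 Ω, |Z₁| = 340.2 Ω
Branch 2 (−jX_C): Z₂ = −j507.1 Ω
Parallel: Z = Z₁Z₂/(Z₁+Z₂), |Z| = 1030 Ω, ∠Z = 83.87°
cos φ = cos(83.87°) = 0.1068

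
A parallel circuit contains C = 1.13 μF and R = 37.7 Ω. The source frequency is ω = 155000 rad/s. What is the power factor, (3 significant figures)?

X_C = 1/(ωC) = 5.71 Ω
Parallel: admittances add. Y = 1/R + jωC
Y = (0.0265 + j0.175) S
|Y| = 0.177 S → |Z| = 1/|Y| = 5.65 Ω, ∠Z = −∠Y = -81.4°
cos φ = cos(-81.4°) = 0.150

0.150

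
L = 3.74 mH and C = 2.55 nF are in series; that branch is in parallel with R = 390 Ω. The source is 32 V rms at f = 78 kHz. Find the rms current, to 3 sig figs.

ω = 2πf = 490100 rad/s
X_L = ωL = 1830 Ω
X_C = 1/(ωC) = 800 Ω
Branch 1: Z₁ = R = 390 Ω
Branch 2 (series LC): Z₂ = j(X_L − X_C) = j1030 Ω
Parallel: Z = Z₁Z₂/(Z₁+Z₂), |Z| = 365 Ω, ∠Z = 20.7°
I = V/|Z| = 32/365 = 87.7 mA

87.7 mA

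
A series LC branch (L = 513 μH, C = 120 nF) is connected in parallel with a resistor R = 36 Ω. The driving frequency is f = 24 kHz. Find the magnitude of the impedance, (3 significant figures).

ω = 2πf = 150800 rad/s
X_L = ωL = 77.4 Ω
X_C = 1/(ωC) = 55.3 Ω
Branch 1: Z₁ = R = 36.0 Ω
Branch 2 (series LC): Z₂ = j(X_L − X_C) = j22.1 Ω
Parallel: Z = Z₁Z₂/(Z₁+Z₂), |Z| = 18.8 Ω, ∠Z = 58.5°

18.8 Ω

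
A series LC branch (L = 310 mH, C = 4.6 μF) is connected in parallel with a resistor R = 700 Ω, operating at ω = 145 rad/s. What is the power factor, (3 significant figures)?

0.901

X_L = ωL = 45.0 Ω
X_C = 1/(ωC) = 1500 Ω
Branch 1: Z₁ = R = 700 Ω
Branch 2 (series LC): Z₂ = j(X_L − X_C) = −j1450 Ω
Parallel: Z = Z₁Z₂/(Z₁+Z₂), |Z| = 631 Ω, ∠Z = -25.7°
cos φ = cos(-25.7°) = 0.901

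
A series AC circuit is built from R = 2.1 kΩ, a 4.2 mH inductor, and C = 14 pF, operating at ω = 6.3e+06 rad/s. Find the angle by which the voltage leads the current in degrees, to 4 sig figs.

X_L = ωL = 26460 Ω
X_C = 1/(ωC) = 11340 Ω
Net reactance X = X_L − X_C = 15120 Ω
Z = 2100 + j15120 Ω
|Z| = √(2100² + 15120²) = 15270 Ω
∠Z = arctan(15120/2100) = 82.09°

82.09°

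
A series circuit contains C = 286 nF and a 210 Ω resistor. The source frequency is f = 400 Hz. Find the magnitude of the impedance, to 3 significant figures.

1410 Ω

ω = 2πf = 2513 rad/s
X_C = 1/(ωC) = 1390 Ω
Z = 210 − j1390 Ω
|Z| = √(210² + 1390²) = 1410 Ω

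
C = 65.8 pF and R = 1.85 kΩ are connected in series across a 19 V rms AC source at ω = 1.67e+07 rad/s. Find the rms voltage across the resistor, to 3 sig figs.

X_C = 1/(ωC) = 910 Ω
Z = 1850 − j910 Ω
|Z| = √(1850² + 910²) = 2060 Ω
I = V/|Z| = 9.22 mA
V_R = I·|Z_R| = 0.00922 × 1850 = 17.0 V

17.0 V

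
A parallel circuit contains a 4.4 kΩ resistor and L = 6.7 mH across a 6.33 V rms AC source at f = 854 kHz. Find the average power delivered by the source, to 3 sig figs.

ω = 2πf = 5.366e+06 rad/s
X_L = ωL = 36000 Ω
Parallel: admittances add. Y = 1/R + 1/(jωL)
Y = (0.000227 − j2.78e-05) S
|Y| = 0.000229 S → |Z| = 1/|Y| = 4370 Ω, ∠Z = −∠Y = 6.98°
I = V/|Z| = 1.45 mA
P = VI cos φ = 6.33 × 0.00145 × cos(6.98°) = 9.11 mW

9.11 mW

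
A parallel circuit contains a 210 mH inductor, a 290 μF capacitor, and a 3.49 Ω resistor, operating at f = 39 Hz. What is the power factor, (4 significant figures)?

0.9842

ω = 2πf = 245.0 rad/s
X_L = ωL = 51.46 Ω
X_C = 1/(ωC) = 14.07 Ω
Parallel: admittances add. Y = 1/R + 1/(jωL) + jωC
Y = (0.2865 + j0.05163) S
|Y| = 0.2911 S → |Z| = 1/|Y| = 3.435 Ω, ∠Z = −∠Y = -10.21°
cos φ = cos(-10.21°) = 0.9842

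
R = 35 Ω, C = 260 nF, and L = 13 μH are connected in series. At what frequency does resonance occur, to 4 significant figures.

86.57 kHz

ω₀ = 1/√(LC) = 1/√(1.3e-05 × 2.6e-07) = 543900 rad/s
f₀ = ω₀/(2π) = 86.57 kHz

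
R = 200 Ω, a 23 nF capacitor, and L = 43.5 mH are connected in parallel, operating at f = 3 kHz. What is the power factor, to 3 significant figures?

ω = 2πf = 18850 rad/s
X_L = ωL = 820 Ω
X_C = 1/(ωC) = 2310 Ω
Parallel: admittances add. Y = 1/R + 1/(jωL) + jωC
Y = (0.00500 − j0.000786) S
|Y| = 0.00506 S → |Z| = 1/|Y| = 198 Ω, ∠Z = −∠Y = 8.93°
cos φ = cos(8.93°) = 0.988

0.988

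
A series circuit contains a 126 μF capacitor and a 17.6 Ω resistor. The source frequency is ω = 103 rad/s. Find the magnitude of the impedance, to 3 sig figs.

X_C = 1/(ωC) = 77.1 Ω
Z = 17.6 − j77.1 Ω
|Z| = √(17.6² + 77.1²) = 79.0 Ω

79.0 Ω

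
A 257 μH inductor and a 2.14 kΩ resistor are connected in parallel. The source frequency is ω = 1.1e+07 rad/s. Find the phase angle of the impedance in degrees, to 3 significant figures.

37.1°

X_L = ωL = 2830 Ω
Parallel: admittances add. Y = 1/R + 1/(jωL)
Y = (0.000467 − j0.000354) S
|Y| = 0.000586 S → |Z| = 1/|Y| = 1710 Ω, ∠Z = −∠Y = 37.1°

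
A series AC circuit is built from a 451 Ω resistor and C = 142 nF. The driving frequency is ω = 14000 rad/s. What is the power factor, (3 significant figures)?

X_C = 1/(ωC) = 503 Ω
Z = 451 − j503 Ω
|Z| = √(451² + 503²) = 676 Ω
∠Z = arctan(-503/451) = -48.1°
cos φ = cos(-48.1°) = 0.668

0.668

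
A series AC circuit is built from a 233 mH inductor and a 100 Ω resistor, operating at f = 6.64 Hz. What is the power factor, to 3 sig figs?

ω = 2πf = 41.72 rad/s
X_L = ωL = 9.72 Ω
Z = 100 + j9.72 Ω
|Z| = √(100² + 9.72²) = 100 Ω
∠Z = arctan(9.72/100) = 5.55°
cos φ = cos(5.55°) = 0.995

0.995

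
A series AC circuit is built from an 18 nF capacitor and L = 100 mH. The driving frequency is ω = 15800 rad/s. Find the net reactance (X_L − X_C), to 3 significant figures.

X_L = ωL = 1580 Ω
X_C = 1/(ωC) = 3520 Ω
X = 1580 − 3520 = -1940 Ω

-1940 Ω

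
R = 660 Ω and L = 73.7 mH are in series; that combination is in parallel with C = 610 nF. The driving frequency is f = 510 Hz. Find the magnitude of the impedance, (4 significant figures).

501.4 Ω

ω = 2πf = 3204 rad/s
X_L = ωL = 236.2 Ω
X_C = 1/(ωC) = 511.6 Ω
Branch 1 (R+jX_L): Z₁ = 660.0 + j236.2 Ω, |Z₁| = 701.0 Ω
Branch 2 (−jX_C): Z₂ = −j511.6 Ω
Parallel: Z = Z₁Z₂/(Z₁+Z₂), |Z| = 501.4 Ω, ∠Z = -47.66°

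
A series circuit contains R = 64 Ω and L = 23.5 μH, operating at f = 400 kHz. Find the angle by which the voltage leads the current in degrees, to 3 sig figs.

42.7°

ω = 2πf = 2.513e+06 rad/s
X_L = ωL = 59.1 Ω
Z = 64.0 + j59.1 Ω
|Z| = √(64.0² + 59.1²) = 87.1 Ω
∠Z = arctan(59.1/64.0) = 42.7°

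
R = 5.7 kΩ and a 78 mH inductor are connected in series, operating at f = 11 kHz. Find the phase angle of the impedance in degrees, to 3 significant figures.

ω = 2πf = 69120 rad/s
X_L = ωL = 5390 Ω
Z = 5700 + j5390 Ω
|Z| = √(5700² + 5390²) = 7850 Ω
∠Z = arctan(5390/5700) = 43.4°

43.4°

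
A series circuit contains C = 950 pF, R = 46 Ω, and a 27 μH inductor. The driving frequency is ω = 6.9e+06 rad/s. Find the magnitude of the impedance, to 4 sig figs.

57.05 Ω

X_L = ωL = 186.3 Ω
X_C = 1/(ωC) = 152.6 Ω
Net reactance X = X_L − X_C = 33.74 Ω
Z = 46.00 + j33.74 Ω
|Z| = √(46.00² + 33.74²) = 57.05 Ω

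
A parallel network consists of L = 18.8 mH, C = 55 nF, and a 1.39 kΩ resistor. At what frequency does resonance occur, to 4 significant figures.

4.949 kHz

ω₀ = 1/√(LC) = 1/√(0.0188 × 5.5e-08) = 31100 rad/s
f₀ = ω₀/(2π) = 4.949 kHz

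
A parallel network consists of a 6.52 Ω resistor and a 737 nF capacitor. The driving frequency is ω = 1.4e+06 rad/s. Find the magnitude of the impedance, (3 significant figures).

0.959 Ω

X_C = 1/(ωC) = 0.969 Ω
Parallel: admittances add. Y = 1/R + jωC
Y = (0.153 + j1.03) S
|Y| = 1.04 S → |Z| = 1/|Y| = 0.959 Ω, ∠Z = −∠Y = -81.5°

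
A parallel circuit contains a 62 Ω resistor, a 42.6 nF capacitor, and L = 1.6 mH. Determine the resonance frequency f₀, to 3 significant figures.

19.3 kHz

ω₀ = 1/√(LC) = 1/√(0.0016 × 4.26e-08) = 121100 rad/s
f₀ = ω₀/(2π) = 19.3 kHz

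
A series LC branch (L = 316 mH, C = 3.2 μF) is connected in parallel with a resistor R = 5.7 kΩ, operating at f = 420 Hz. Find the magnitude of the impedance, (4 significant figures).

709.9 Ω

ω = 2πf = 2639 rad/s
X_L = ωL = 833.9 Ω
X_C = 1/(ωC) = 118.4 Ω
Branch 1: Z₁ = R = 5700 Ω
Branch 2 (series LC): Z₂ = j(X_L − X_C) = j715.5 Ω
Parallel: Z = Z₁Z₂/(Z₁+Z₂), |Z| = 709.9 Ω, ∠Z = 82.85°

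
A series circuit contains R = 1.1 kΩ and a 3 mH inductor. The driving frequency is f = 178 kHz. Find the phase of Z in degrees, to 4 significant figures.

ω = 2πf = 1.118e+06 rad/s
X_L = ωL = 3355 Ω
Z = 1100 + j3355 Ω
|Z| = √(1100² + 3355²) = 3531 Ω
∠Z = arctan(3355/1100) = 71.85°

71.85°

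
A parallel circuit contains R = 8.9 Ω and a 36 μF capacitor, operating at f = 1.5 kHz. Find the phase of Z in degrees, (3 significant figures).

ω = 2πf = 9425 rad/s
X_C = 1/(ωC) = 2.95 Ω
Parallel: admittances add. Y = 1/R + jωC
Y = (0.112 + j0.339) S
|Y| = 0.357 S → |Z| = 1/|Y| = 2.80 Ω, ∠Z = −∠Y = -71.7°

-71.7°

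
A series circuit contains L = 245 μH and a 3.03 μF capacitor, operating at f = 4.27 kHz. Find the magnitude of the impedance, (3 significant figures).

ω = 2πf = 26830 rad/s
X_L = ωL = 6.57 Ω
X_C = 1/(ωC) = 12.3 Ω
Net reactance X = X_L − X_C = -5.73 Ω
Z = − j5.73 Ω
|Z| = √(0² + 5.73²) = 5.73 Ω

5.73 Ω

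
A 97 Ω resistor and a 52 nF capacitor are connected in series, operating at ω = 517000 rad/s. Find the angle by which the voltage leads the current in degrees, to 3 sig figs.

-21.0°

X_C = 1/(ωC) = 37.2 Ω
Z = 97.0 − j37.2 Ω
|Z| = √(97.0² + 37.2²) = 104 Ω
∠Z = arctan(-37.2/97.0) = -21.0°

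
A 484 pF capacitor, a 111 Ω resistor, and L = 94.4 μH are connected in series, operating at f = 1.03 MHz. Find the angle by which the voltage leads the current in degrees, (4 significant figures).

69.16°

ω = 2πf = 6.472e+06 rad/s
X_L = ωL = 610.9 Ω
X_C = 1/(ωC) = 319.3 Ω
Net reactance X = X_L − X_C = 291.7 Ω
Z = 111.0 + j291.7 Ω
|Z| = √(111.0² + 291.7²) = 312.1 Ω
∠Z = arctan(291.7/111.0) = 69.16°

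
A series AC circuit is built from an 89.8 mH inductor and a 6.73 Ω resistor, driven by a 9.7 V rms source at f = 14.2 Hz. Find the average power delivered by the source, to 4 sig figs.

ω = 2πf = 89.22 rad/s
X_L = ωL = 8.012 Ω
Z = 6.730 + j8.012 Ω
|Z| = √(6.730² + 8.012²) = 10.46 Ω
∠Z = arctan(8.012/6.730) = 49.97°
I = V/|Z| = 927.0 mA
P = VI cos φ = 9.7 × 0.9270 × cos(49.97°) = 5.784 W

5.784 W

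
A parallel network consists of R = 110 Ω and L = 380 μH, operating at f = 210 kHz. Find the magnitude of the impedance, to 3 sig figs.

ω = 2πf = 1.319e+06 rad/s
X_L = ωL = 501 Ω
Parallel: admittances add. Y = 1/R + 1/(jωL)
Y = (0.00909 − j0.00199) S
|Y| = 0.00931 S → |Z| = 1/|Y| = 107 Ω, ∠Z = −∠Y = 12.4°

107 Ω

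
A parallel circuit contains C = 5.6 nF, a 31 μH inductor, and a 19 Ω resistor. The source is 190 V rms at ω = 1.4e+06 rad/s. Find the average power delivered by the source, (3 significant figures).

X_L = ωL = 43.4 Ω
X_C = 1/(ωC) = 128 Ω
Parallel: admittances add. Y = 1/R + 1/(jωL) + jωC
Y = (0.0526 − j0.0152) S
|Y| = 0.0548 S → |Z| = 1/|Y| = 18.3 Ω, ∠Z = −∠Y = 16.1°
I = V/|Z| = 10.4 A
P = VI cos φ = 190 × 10.4 × cos(16.1°) = 1.90 kW

1.90 kW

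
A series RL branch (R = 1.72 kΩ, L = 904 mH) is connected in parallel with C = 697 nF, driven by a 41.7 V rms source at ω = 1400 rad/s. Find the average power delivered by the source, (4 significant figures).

655.9 mW

X_L = ωL = 1266 Ω
X_C = 1/(ωC) = 1025 Ω
Branch 1 (R+jX_L): Z₁ = 1720 + j1266 Ω, |Z₁| = 2135 Ω
Branch 2 (−jX_C): Z₂ = −j1025 Ω
Parallel: Z = Z₁Z₂/(Z₁+Z₂), |Z| = 1260 Ω, ∠Z = -61.62°
I = V/|Z| = 33.09 mA
P = VI cos φ = 41.7 × 0.03309 × cos(-61.62°) = 655.9 mW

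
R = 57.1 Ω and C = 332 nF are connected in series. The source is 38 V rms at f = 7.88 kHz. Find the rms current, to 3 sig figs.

455 mA

ω = 2πf = 49510 rad/s
X_C = 1/(ωC) = 60.8 Ω
Z = 57.1 − j60.8 Ω
|Z| = √(57.1² + 60.8²) = 83.4 Ω
I = V/|Z| = 38/83.4 = 455 mA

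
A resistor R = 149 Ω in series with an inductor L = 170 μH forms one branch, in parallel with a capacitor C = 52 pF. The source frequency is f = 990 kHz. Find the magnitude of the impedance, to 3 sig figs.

ω = 2πf = 6.22e+06 rad/s
X_L = ωL = 1060 Ω
X_C = 1/(ωC) = 3090 Ω
Branch 1 (R+jX_L): Z₁ = 149 + j1060 Ω, |Z₁| = 1070 Ω
Branch 2 (−jX_C): Z₂ = −j3090 Ω
Parallel: Z = Z₁Z₂/(Z₁+Z₂), |Z| = 1620 Ω, ∠Z = 77.8°

1620 Ω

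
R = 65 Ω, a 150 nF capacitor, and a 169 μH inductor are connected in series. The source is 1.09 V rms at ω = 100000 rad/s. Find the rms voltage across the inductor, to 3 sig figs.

0.225 V

X_L = ωL = 16.9 Ω
X_C = 1/(ωC) = 66.7 Ω
Net reactance X = X_L − X_C = -49.8 Ω
Z = 65.0 − j49.8 Ω
|Z| = √(65.0² + 49.8²) = 81.9 Ω
I = V/|Z| = 13.3 mA
V_L = I·|Z_L| = 0.0133 × 16.9 = 0.225 V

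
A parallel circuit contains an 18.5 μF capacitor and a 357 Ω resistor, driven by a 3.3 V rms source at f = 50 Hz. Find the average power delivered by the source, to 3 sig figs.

ω = 2πf = 314.2 rad/s
X_C = 1/(ωC) = 172 Ω
Parallel: admittances add. Y = 1/R + jωC
Y = (0.00280 + j0.00581) S
|Y| = 0.00645 S → |Z| = 1/|Y| = 155 Ω, ∠Z = −∠Y = -64.3°
I = V/|Z| = 21.3 mA
P = VI cos φ = 3.3 × 0.0213 × cos(-64.3°) = 30.5 mW

30.5 mW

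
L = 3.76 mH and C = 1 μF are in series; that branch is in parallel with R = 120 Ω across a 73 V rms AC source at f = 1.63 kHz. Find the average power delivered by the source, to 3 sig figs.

ω = 2πf = 10240 rad/s
X_L = ωL = 38.5 Ω
X_C = 1/(ωC) = 97.6 Ω
Branch 1: Z₁ = R = 120 Ω
Branch 2 (series LC): Z₂ = j(X_L − X_C) = −j59.1 Ω
Parallel: Z = Z₁Z₂/(Z₁+Z₂), |Z| = 53.0 Ω, ∠Z = -63.8°
I = V/|Z| = 1.38 A
P = VI cos φ = 73 × 1.38 × cos(-63.8°) = 44.4 W

44.4 W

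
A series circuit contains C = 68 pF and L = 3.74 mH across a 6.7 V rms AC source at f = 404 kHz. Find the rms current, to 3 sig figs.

ω = 2πf = 2.538e+06 rad/s
X_L = ωL = 9490 Ω
X_C = 1/(ωC) = 5790 Ω
Net reactance X = X_L − X_C = 3700 Ω
Z = j3700 Ω
|Z| = √(0² + 3700²) = 3700 Ω
I = V/|Z| = 6.7/3700 = 1.81 mA

1.81 mA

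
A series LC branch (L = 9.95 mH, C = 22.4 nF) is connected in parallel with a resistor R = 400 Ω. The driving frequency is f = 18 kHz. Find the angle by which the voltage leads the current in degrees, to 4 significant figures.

ω = 2πf = 113100 rad/s
X_L = ωL = 1125 Ω
X_C = 1/(ωC) = 394.7 Ω
Branch 1: Z₁ = R = 400.0 Ω
Branch 2 (series LC): Z₂ = j(X_L − X_C) = j730.6 Ω
Parallel: Z = Z₁Z₂/(Z₁+Z₂), |Z| = 350.9 Ω, ∠Z = 28.70°

28.70°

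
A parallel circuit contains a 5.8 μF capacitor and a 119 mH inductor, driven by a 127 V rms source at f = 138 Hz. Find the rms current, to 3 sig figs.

592 mA

ω = 2πf = 867.1 rad/s
X_L = ωL = 103 Ω
X_C = 1/(ωC) = 199 Ω
Parallel: admittances add. Y = 1/(jωL) + jωC
Y = (0 − j0.00466) S
|Y| = 0.00466 S → |Z| = 1/|Y| = 214 Ω, ∠Z = −∠Y = 90.0°
I = V/|Z| = 127/214 = 592 mA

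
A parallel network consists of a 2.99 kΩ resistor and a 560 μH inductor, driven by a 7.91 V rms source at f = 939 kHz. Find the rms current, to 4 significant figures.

ω = 2πf = 5.9e+06 rad/s
X_L = ωL = 3304 Ω
Parallel: admittances add. Y = 1/R + 1/(jωL)
Y = (0.0003344 − j0.0003027) S
|Y| = 0.0004511 S → |Z| = 1/|Y| = 2217 Ω, ∠Z = −∠Y = 42.14°
I = V/|Z| = 7.91/2217 = 3.568 mA

3.568 mA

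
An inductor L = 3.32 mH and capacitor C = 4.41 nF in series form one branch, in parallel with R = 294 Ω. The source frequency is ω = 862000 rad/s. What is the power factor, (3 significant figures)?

X_L = ωL = 2860 Ω
X_C = 1/(ωC) = 263 Ω
Branch 1: Z₁ = R = 294 Ω
Branch 2 (series LC): Z₂ = j(X_L − X_C) = j2600 Ω
Parallel: Z = Z₁Z₂/(Z₁+Z₂), |Z| = 292 Ω, ∠Z = 6.45°
cos φ = cos(6.45°) = 0.994

0.994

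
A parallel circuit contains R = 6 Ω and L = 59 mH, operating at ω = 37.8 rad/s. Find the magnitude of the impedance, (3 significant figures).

2.09 Ω

X_L = ωL = 2.23 Ω
Parallel: admittances add. Y = 1/R + 1/(jωL)
Y = (0.167 − j0.448) S
|Y| = 0.478 S → |Z| = 1/|Y| = 2.09 Ω, ∠Z = −∠Y = 69.6°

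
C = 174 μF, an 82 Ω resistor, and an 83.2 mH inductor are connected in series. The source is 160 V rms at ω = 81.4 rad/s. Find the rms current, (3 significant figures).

1.54 A

X_L = ωL = 6.77 Ω
X_C = 1/(ωC) = 70.6 Ω
Net reactance X = X_L − X_C = -63.8 Ω
Z = 82.0 − j63.8 Ω
|Z| = √(82.0² + 63.8²) = 104 Ω
I = V/|Z| = 160/104 = 1.54 A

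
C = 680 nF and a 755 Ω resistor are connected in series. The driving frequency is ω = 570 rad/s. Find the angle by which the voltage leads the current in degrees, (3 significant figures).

X_C = 1/(ωC) = 2580 Ω
Z = 755 − j2580 Ω
|Z| = √(755² + 2580²) = 2690 Ω
∠Z = arctan(-2580/755) = -73.7°

-73.7°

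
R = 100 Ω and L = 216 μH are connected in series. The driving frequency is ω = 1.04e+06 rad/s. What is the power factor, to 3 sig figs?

0.407

X_L = ωL = 225 Ω
Z = 100 + j225 Ω
|Z| = √(100² + 225²) = 246 Ω
∠Z = arctan(225/100) = 66.0°
cos φ = cos(66.0°) = 0.407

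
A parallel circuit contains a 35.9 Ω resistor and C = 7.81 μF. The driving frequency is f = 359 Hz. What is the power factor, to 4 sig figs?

ω = 2πf = 2256 rad/s
X_C = 1/(ωC) = 56.76 Ω
Parallel: admittances add. Y = 1/R + jωC
Y = (0.02786 + j0.01762) S
|Y| = 0.03296 S → |Z| = 1/|Y| = 30.34 Ω, ∠Z = −∠Y = -32.31°
cos φ = cos(-32.31°) = 0.8452

0.8452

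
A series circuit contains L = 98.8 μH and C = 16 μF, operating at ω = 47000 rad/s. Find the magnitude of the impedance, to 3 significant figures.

3.31 Ω

X_L = ωL = 4.64 Ω
X_C = 1/(ωC) = 1.33 Ω
Net reactance X = X_L − X_C = 3.31 Ω
Z = j3.31 Ω
|Z| = √(0² + 3.31²) = 3.31 Ω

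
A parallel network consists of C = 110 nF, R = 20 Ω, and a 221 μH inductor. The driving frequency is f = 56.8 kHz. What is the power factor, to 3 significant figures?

0.883

ω = 2πf = 356900 rad/s
X_L = ωL = 78.9 Ω
X_C = 1/(ωC) = 25.5 Ω
Parallel: admittances add. Y = 1/R + 1/(jωL) + jωC
Y = (0.0500 + j0.0266) S
|Y| = 0.0566 S → |Z| = 1/|Y| = 17.7 Ω, ∠Z = −∠Y = -28.0°
cos φ = cos(-28.0°) = 0.883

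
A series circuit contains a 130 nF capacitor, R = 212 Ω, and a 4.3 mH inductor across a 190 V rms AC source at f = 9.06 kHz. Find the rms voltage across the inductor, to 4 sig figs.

194.9 V

ω = 2πf = 56930 rad/s
X_L = ωL = 244.8 Ω
X_C = 1/(ωC) = 135.1 Ω
Net reactance X = X_L − X_C = 109.7 Ω
Z = 212.0 + j109.7 Ω
|Z| = √(212.0² + 109.7²) = 238.7 Ω
I = V/|Z| = 796.1 mA
V_L = I·|Z_L| = 0.7961 × 244.8 = 194.9 V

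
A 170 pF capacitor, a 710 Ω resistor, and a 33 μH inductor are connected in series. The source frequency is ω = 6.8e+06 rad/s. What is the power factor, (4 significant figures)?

0.7424

X_L = ωL = 224.4 Ω
X_C = 1/(ωC) = 865.1 Ω
Net reactance X = X_L − X_C = -640.7 Ω
Z = 710.0 − j640.7 Ω
|Z| = √(710.0² + 640.7²) = 956.3 Ω
∠Z = arctan(-640.7/710.0) = -42.06°
cos φ = cos(-42.06°) = 0.7424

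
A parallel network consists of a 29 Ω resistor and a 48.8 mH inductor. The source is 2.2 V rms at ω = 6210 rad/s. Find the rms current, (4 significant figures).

X_L = ωL = 303.0 Ω
Parallel: admittances add. Y = 1/R + 1/(jωL)
Y = (0.03448 − j0.003300) S
|Y| = 0.03464 S → |Z| = 1/|Y| = 28.87 Ω, ∠Z = −∠Y = 5.466°
I = V/|Z| = 2.2/28.87 = 76.21 mA

76.21 mA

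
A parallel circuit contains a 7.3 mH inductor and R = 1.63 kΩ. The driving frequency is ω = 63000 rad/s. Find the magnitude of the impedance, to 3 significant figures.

443 Ω

X_L = ωL = 460 Ω
Parallel: admittances add. Y = 1/R + 1/(jωL)
Y = (0.000613 − j0.00217) S
|Y| = 0.00226 S → |Z| = 1/|Y| = 443 Ω, ∠Z = −∠Y = 74.2°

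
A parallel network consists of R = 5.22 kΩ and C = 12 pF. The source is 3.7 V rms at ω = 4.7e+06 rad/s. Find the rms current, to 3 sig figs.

X_C = 1/(ωC) = 17700 Ω
Parallel: admittances add. Y = 1/R + jωC
Y = (0.000192 + j5.64e-05) S
|Y| = 0.000200 S → |Z| = 1/|Y| = 5010 Ω, ∠Z = −∠Y = -16.4°
I = V/|Z| = 3.7/5010 = 739 μA

739 μA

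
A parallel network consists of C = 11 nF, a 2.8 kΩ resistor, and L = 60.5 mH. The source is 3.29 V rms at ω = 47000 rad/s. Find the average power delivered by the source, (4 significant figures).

3.866 mW

X_L = ωL = 2844 Ω
X_C = 1/(ωC) = 1934 Ω
Parallel: admittances add. Y = 1/R + 1/(jωL) + jωC
Y = (0.0003571 + j0.0001653) S
|Y| = 0.0003936 S → |Z| = 1/|Y| = 2541 Ω, ∠Z = −∠Y = -24.84°
I = V/|Z| = 1.295 mA
P = VI cos φ = 3.29 × 0.001295 × cos(-24.84°) = 3.866 mW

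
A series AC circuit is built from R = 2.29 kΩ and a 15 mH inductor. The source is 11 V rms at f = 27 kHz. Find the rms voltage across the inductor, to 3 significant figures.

8.18 V

ω = 2πf = 169600 rad/s
X_L = ωL = 2540 Ω
Z = 2290 + j2540 Ω
|Z| = √(2290² + 2540²) = 3420 Ω
I = V/|Z| = 3.21 mA
V_L = I·|Z_L| = 0.00321 × 2540 = 8.18 V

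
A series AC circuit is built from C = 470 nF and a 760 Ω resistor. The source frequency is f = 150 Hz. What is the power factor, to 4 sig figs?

0.3191

ω = 2πf = 942.5 rad/s
X_C = 1/(ωC) = 2258 Ω
Z = 760.0 − j2258 Ω
|Z| = √(760.0² + 2258²) = 2382 Ω
∠Z = arctan(-2258/760.0) = -71.39°
cos φ = cos(-71.39°) = 0.3191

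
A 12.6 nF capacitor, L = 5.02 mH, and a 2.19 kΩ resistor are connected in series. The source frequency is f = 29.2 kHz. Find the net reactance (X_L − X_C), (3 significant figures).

488 Ω

ω = 2πf = 183500 rad/s
X_L = ωL = 921 Ω
X_C = 1/(ωC) = 433 Ω
X = 921 − 433 = 488 Ω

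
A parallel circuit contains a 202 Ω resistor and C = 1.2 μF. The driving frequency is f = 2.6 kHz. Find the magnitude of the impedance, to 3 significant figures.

49.5 Ω

ω = 2πf = 16340 rad/s
X_C = 1/(ωC) = 51.0 Ω
Parallel: admittances add. Y = 1/R + jωC
Y = (0.00495 + j0.0196) S
|Y| = 0.0202 S → |Z| = 1/|Y| = 49.5 Ω, ∠Z = −∠Y = -75.8°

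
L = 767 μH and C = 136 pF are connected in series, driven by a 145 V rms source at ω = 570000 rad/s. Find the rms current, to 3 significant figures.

11.6 mA

X_L = ωL = 437 Ω
X_C = 1/(ωC) = 12900 Ω
Net reactance X = X_L − X_C = -12500 Ω
Z = − j12500 Ω
|Z| = √(0² + 12500²) = 12500 Ω
I = V/|Z| = 145/12500 = 11.6 mA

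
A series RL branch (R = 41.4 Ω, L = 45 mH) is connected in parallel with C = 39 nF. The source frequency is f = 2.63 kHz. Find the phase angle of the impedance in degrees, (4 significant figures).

ω = 2πf = 16520 rad/s
X_L = ωL = 743.6 Ω
X_C = 1/(ωC) = 1552 Ω
Branch 1 (R+jX_L): Z₁ = 41.40 + j743.6 Ω, |Z₁| = 744.8 Ω
Branch 2 (−jX_C): Z₂ = −j1552 Ω
Parallel: Z = Z₁Z₂/(Z₁+Z₂), |Z| = 1428 Ω, ∠Z = 83.88°

83.88°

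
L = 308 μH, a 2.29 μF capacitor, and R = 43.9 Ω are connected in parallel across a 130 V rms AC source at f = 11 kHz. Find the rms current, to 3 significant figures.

ω = 2πf = 69120 rad/s
X_L = ωL = 21.3 Ω
X_C = 1/(ωC) = 6.32 Ω
Parallel: admittances add. Y = 1/R + 1/(jωL) + jωC
Y = (0.0228 + j0.111) S
|Y| = 0.114 S → |Z| = 1/|Y| = 8.80 Ω, ∠Z = −∠Y = -78.4°
I = V/|Z| = 130/8.80 = 14.8 A

14.8 A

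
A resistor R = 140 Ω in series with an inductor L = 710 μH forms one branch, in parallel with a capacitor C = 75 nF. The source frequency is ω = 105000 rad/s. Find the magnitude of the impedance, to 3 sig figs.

135 Ω

X_L = ωL = 74.5 Ω
X_C = 1/(ωC) = 127 Ω
Branch 1 (R+jX_L): Z₁ = 140 + j74.5 Ω, |Z₁| = 159 Ω
Branch 2 (−jX_C): Z₂ = −j127 Ω
Parallel: Z = Z₁Z₂/(Z₁+Z₂), |Z| = 135 Ω, ∠Z = -41.4°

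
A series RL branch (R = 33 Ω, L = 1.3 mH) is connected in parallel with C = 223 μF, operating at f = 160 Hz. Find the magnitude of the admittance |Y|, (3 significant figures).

ω = 2πf = 1005 rad/s
X_L = ωL = 1.31 Ω
X_C = 1/(ωC) = 4.46 Ω
Branch 1 (R+jX_L): Z₁ = 33.0 + j1.31 Ω, |Z₁| = 33.0 Ω
Branch 2 (−jX_C): Z₂ = −j4.46 Ω
Parallel: Z = Z₁Z₂/(Z₁+Z₂), |Z| = 4.44 Ω, ∠Z = -82.3°
|Y| = 1/|Z| = 225 mS

225 mS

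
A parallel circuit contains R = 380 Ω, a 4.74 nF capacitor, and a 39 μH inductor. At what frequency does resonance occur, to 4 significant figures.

ω₀ = 1/√(LC) = 1/√(3.9e-05 × 4.74e-09) = 2.326e+06 rad/s
f₀ = ω₀/(2π) = 370.2 kHz

370.2 kHz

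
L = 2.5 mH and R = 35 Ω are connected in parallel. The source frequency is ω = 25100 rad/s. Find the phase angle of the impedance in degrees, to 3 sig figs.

29.2°

X_L = ωL = 62.8 Ω
Parallel: admittances add. Y = 1/R + 1/(jωL)
Y = (0.0286 − j0.0159) S
|Y| = 0.0327 S → |Z| = 1/|Y| = 30.6 Ω, ∠Z = −∠Y = 29.2°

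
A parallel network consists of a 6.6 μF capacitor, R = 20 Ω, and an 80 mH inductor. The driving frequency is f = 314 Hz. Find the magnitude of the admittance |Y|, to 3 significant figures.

ω = 2πf = 1973 rad/s
X_L = ωL = 158 Ω
X_C = 1/(ωC) = 76.8 Ω
Parallel: admittances add. Y = 1/R + 1/(jωL) + jωC
Y = (0.0500 + j0.00669) S
|Y| = 0.0504 S → |Z| = 1/|Y| = 19.8 Ω, ∠Z = −∠Y = -7.62°

50.4 mS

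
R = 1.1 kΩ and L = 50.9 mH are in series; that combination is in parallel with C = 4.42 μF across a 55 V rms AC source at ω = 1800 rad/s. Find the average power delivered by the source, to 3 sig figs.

2.73 W

X_L = ωL = 91.6 Ω
X_C = 1/(ωC) = 126 Ω
Branch 1 (R+jX_L): Z₁ = 1100 + j91.6 Ω, |Z₁| = 1100 Ω
Branch 2 (−jX_C): Z₂ = −j126 Ω
Parallel: Z = Z₁Z₂/(Z₁+Z₂), |Z| = 126 Ω, ∠Z = -83.5°
I = V/|Z| = 436 mA
P = VI cos φ = 55 × 0.436 × cos(-83.5°) = 2.73 W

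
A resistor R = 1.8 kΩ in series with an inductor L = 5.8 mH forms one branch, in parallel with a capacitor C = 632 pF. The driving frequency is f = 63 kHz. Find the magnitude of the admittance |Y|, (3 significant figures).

212 μS

ω = 2πf = 395800 rad/s
X_L = ωL = 2300 Ω
X_C = 1/(ωC) = 4000 Ω
Branch 1 (R+jX_L): Z₁ = 1800 + j2300 Ω, |Z₁| = 2920 Ω
Branch 2 (−jX_C): Z₂ = −j4000 Ω
Parallel: Z = Z₁Z₂/(Z₁+Z₂), |Z| = 4710 Ω, ∠Z = 5.29°
|Y| = 1/|Z| = 212 μS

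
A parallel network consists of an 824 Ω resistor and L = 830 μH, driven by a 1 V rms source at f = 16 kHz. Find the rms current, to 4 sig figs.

12.05 mA

ω = 2πf = 100500 rad/s
X_L = ωL = 83.44 Ω
Parallel: admittances add. Y = 1/R + 1/(jωL)
Y = (0.001214 − j0.01198) S
|Y| = 0.01205 S → |Z| = 1/|Y| = 83.02 Ω, ∠Z = −∠Y = 84.22°
I = V/|Z| = 1/83.02 = 12.05 mA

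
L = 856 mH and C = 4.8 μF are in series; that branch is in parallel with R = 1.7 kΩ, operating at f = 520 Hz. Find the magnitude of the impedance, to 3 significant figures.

1440 Ω

ω = 2πf = 3267 rad/s
X_L = ωL = 2800 Ω
X_C = 1/(ωC) = 63.8 Ω
Branch 1: Z₁ = R = 1700 Ω
Branch 2 (series LC): Z₂ = j(X_L − X_C) = j2730 Ω
Parallel: Z = Z₁Z₂/(Z₁+Z₂), |Z| = 1440 Ω, ∠Z = 31.9°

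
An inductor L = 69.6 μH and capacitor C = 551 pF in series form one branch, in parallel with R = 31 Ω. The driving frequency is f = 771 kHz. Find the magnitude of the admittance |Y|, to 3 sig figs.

ω = 2πf = 4.844e+06 rad/s
X_L = ωL = 337 Ω
X_C = 1/(ωC) = 375 Ω
Branch 1: Z₁ = R = 31.0 Ω
Branch 2 (series LC): Z₂ = j(X_L − X_C) = −j37.5 Ω
Parallel: Z = Z₁Z₂/(Z₁+Z₂), |Z| = 23.9 Ω, ∠Z = -39.6°
|Y| = 1/|Z| = 41.9 mS

41.9 mS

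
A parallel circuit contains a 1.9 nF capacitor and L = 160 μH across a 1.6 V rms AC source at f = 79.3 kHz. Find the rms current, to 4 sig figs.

ω = 2πf = 498300 rad/s
X_L = ωL = 79.72 Ω
X_C = 1/(ωC) = 1056 Ω
Parallel: admittances add. Y = 1/(jωL) + jωC
Y = (0 − j0.01160) S
|Y| = 0.01160 S → |Z| = 1/|Y| = 86.23 Ω, ∠Z = −∠Y = 90.00°
I = V/|Z| = 1.6/86.23 = 18.56 mA

18.56 mA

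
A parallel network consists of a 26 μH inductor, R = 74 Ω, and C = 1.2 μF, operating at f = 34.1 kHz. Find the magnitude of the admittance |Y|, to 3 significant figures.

ω = 2πf = 214300 rad/s
X_L = ωL = 5.57 Ω
X_C = 1/(ωC) = 3.89 Ω
Parallel: admittances add. Y = 1/R + 1/(jωL) + jωC
Y = (0.0135 + j0.0776) S
|Y| = 0.0788 S → |Z| = 1/|Y| = 12.7 Ω, ∠Z = −∠Y = -80.1°

78.8 mS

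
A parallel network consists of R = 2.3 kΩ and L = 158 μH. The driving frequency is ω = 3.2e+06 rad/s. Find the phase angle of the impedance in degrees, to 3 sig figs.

77.6°

X_L = ωL = 506 Ω
Parallel: admittances add. Y = 1/R + 1/(jωL)
Y = (0.000435 − j0.00198) S
|Y| = 0.00203 S → |Z| = 1/|Y| = 494 Ω, ∠Z = −∠Y = 77.6°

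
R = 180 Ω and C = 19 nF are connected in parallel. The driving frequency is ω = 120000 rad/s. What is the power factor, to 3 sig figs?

X_C = 1/(ωC) = 439 Ω
Parallel: admittances add. Y = 1/R + jωC
Y = (0.00556 + j0.00228) S
|Y| = 0.00601 S → |Z| = 1/|Y| = 167 Ω, ∠Z = −∠Y = -22.3°
cos φ = cos(-22.3°) = 0.925

0.925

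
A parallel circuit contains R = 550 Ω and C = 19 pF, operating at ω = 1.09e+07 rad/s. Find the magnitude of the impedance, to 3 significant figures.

546 Ω

X_C = 1/(ωC) = 4830 Ω
Parallel: admittances add. Y = 1/R + jωC
Y = (0.00182 + j0.000207) S
|Y| = 0.00183 S → |Z| = 1/|Y| = 546 Ω, ∠Z = −∠Y = -6.50°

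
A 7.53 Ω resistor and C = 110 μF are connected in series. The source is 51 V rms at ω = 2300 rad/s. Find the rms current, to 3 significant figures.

X_C = 1/(ωC) = 3.95 Ω
Z = 7.53 − j3.95 Ω
|Z| = √(7.53² + 3.95²) = 8.50 Ω
I = V/|Z| = 51/8.50 = 6.00 A

6.00 A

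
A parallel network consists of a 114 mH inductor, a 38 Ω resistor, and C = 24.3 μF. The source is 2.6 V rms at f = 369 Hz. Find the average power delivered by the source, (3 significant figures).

178 mW

ω = 2πf = 2318 rad/s
X_L = ωL = 264 Ω
X_C = 1/(ωC) = 17.7 Ω
Parallel: admittances add. Y = 1/R + 1/(jωL) + jωC
Y = (0.0263 + j0.0526) S
|Y| = 0.0588 S → |Z| = 1/|Y| = 17.0 Ω, ∠Z = −∠Y = -63.4°
I = V/|Z| = 153 mA
P = VI cos φ = 2.6 × 0.153 × cos(-63.4°) = 178 mW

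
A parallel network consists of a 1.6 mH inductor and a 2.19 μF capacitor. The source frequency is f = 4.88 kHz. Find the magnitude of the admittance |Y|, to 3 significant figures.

46.8 mS

ω = 2πf = 30660 rad/s
X_L = ωL = 49.1 Ω
X_C = 1/(ωC) = 14.9 Ω
Parallel: admittances add. Y = 1/(jωL) + jωC
Y = (0 + j0.0468) S
|Y| = 0.0468 S → |Z| = 1/|Y| = 21.4 Ω, ∠Z = −∠Y = -90.0°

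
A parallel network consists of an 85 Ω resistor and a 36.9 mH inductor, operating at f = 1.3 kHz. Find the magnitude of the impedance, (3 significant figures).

81.8 Ω

ω = 2πf = 8168 rad/s
X_L = ωL = 301 Ω
Parallel: admittances add. Y = 1/R + 1/(jωL)
Y = (0.0118 − j0.00332) S
|Y| = 0.0122 S → |Z| = 1/|Y| = 81.8 Ω, ∠Z = −∠Y = 15.7°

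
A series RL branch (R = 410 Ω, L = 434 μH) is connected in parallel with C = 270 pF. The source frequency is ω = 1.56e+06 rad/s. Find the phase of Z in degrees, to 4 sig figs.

X_L = ωL = 677.0 Ω
X_C = 1/(ωC) = 2374 Ω
Branch 1 (R+jX_L): Z₁ = 410.0 + j677.0 Ω, |Z₁| = 791.5 Ω
Branch 2 (−jX_C): Z₂ = −j2374 Ω
Parallel: Z = Z₁Z₂/(Z₁+Z₂), |Z| = 1076 Ω, ∠Z = 45.22°

45.22°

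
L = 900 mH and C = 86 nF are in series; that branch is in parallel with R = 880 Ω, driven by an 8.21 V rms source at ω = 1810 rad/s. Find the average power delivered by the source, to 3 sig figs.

X_L = ωL = 1630 Ω
X_C = 1/(ωC) = 6420 Ω
Branch 1: Z₁ = R = 880 Ω
Branch 2 (series LC): Z₂ = j(X_L − X_C) = −j4800 Ω
Parallel: Z = Z₁Z₂/(Z₁+Z₂), |Z| = 866 Ω, ∠Z = -10.4°
I = V/|Z| = 9.49 mA
P = VI cos φ = 8.21 × 0.00949 × cos(-10.4°) = 76.6 mW

76.6 mW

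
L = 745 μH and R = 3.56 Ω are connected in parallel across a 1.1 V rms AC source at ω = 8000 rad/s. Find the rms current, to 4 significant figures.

359.9 mA

X_L = ωL = 5.960 Ω
Parallel: admittances add. Y = 1/R + 1/(jωL)
Y = (0.2809 − j0.1678) S
|Y| = 0.3272 S → |Z| = 1/|Y| = 3.056 Ω, ∠Z = −∠Y = 30.85°
I = V/|Z| = 1.1/3.056 = 359.9 mA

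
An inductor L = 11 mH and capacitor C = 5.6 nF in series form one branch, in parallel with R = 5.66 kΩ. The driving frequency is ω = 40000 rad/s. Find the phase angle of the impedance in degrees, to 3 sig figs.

-54.6°

X_L = ωL = 440 Ω
X_C = 1/(ωC) = 4460 Ω
Branch 1: Z₁ = R = 5660 Ω
Branch 2 (series LC): Z₂ = j(X_L − X_C) = −j4020 Ω
Parallel: Z = Z₁Z₂/(Z₁+Z₂), |Z| = 3280 Ω, ∠Z = -54.6°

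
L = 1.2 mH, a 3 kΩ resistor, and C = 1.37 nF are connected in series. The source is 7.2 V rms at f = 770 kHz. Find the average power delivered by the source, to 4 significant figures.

3.795 mW

ω = 2πf = 4.838e+06 rad/s
X_L = ωL = 5806 Ω
X_C = 1/(ωC) = 150.9 Ω
Net reactance X = X_L − X_C = 5655 Ω
Z = 3000 + j5655 Ω
|Z| = √(3000² + 5655²) = 6401 Ω
∠Z = arctan(5655/3000) = 62.05°
I = V/|Z| = 1.125 mA
P = VI cos φ = 7.2 × 0.001125 × cos(62.05°) = 3.795 mW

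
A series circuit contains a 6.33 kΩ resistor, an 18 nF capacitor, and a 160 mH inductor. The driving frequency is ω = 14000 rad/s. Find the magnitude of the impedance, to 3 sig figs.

6560 Ω

X_L = ωL = 2240 Ω
X_C = 1/(ωC) = 3970 Ω
Net reactance X = X_L − X_C = -1730 Ω
Z = 6330 − j1730 Ω
|Z| = √(6330² + 1730²) = 6560 Ω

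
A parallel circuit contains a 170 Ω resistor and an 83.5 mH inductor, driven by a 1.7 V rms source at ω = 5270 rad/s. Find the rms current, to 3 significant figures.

10.7 mA

X_L = ωL = 440 Ω
Parallel: admittances add. Y = 1/R + 1/(jωL)
Y = (0.00588 − j0.00227) S
|Y| = 0.00631 S → |Z| = 1/|Y| = 159 Ω, ∠Z = −∠Y = 21.1°
I = V/|Z| = 1.7/159 = 10.7 mA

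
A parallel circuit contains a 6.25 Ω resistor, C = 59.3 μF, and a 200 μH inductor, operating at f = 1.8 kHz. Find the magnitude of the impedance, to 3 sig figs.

ω = 2πf = 11310 rad/s
X_L = ωL = 2.26 Ω
X_C = 1/(ωC) = 1.49 Ω
Parallel: admittances add. Y = 1/R + 1/(jωL) + jωC
Y = (0.160 + j0.229) S
|Y| = 0.279 S → |Z| = 1/|Y| = 3.58 Ω, ∠Z = −∠Y = -55.0°

3.58 Ω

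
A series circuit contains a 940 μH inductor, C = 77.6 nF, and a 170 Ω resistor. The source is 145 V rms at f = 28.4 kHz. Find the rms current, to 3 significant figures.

ω = 2πf = 178400 rad/s
X_L = ωL = 168 Ω
X_C = 1/(ωC) = 72.2 Ω
Net reactance X = X_L − X_C = 95.5 Ω
Z = 170 + j95.5 Ω
|Z| = √(170² + 95.5²) = 195 Ω
I = V/|Z| = 145/195 = 744 mA

744 mA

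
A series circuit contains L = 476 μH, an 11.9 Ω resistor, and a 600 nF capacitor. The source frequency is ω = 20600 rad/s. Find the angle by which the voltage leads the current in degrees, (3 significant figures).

-80.5°

X_L = ωL = 9.81 Ω
X_C = 1/(ωC) = 80.9 Ω
Net reactance X = X_L − X_C = -71.1 Ω
Z = 11.9 − j71.1 Ω
|Z| = √(11.9² + 71.1²) = 72.1 Ω
∠Z = arctan(-71.1/11.9) = -80.5°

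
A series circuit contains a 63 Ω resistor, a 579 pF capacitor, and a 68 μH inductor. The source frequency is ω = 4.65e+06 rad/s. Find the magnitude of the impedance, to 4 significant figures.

X_L = ωL = 316.2 Ω
X_C = 1/(ωC) = 371.4 Ω
Net reactance X = X_L − X_C = -55.22 Ω
Z = 63.00 − j55.22 Ω
|Z| = √(63.00² + 55.22²) = 83.78 Ω

83.78 Ω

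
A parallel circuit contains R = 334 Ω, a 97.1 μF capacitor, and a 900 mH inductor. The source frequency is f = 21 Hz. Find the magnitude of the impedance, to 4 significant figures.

188.2 Ω

ω = 2πf = 131.9 rad/s
X_L = ωL = 118.8 Ω
X_C = 1/(ωC) = 78.05 Ω
Parallel: admittances add. Y = 1/R + 1/(jωL) + jωC
Y = (0.002994 + j0.004391) S
|Y| = 0.005315 S → |Z| = 1/|Y| = 188.2 Ω, ∠Z = −∠Y = -55.71°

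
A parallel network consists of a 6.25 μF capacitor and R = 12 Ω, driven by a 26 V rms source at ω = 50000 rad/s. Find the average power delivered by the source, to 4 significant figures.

X_C = 1/(ωC) = 3.200 Ω
Parallel: admittances add. Y = 1/R + jωC
Y = (0.08333 + j0.3125) S
|Y| = 0.3234 S → |Z| = 1/|Y| = 3.092 Ω, ∠Z = −∠Y = -75.07°
I = V/|Z| = 8.409 A
P = VI cos φ = 26 × 8.409 × cos(-75.07°) = 56.33 W

56.33 W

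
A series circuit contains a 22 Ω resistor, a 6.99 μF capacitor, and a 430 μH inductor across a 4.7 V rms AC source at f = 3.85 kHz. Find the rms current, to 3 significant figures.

ω = 2πf = 24190 rad/s
X_L = ωL = 10.4 Ω
X_C = 1/(ωC) = 5.91 Ω
Net reactance X = X_L − X_C = 4.49 Ω
Z = 22.0 + j4.49 Ω
|Z| = √(22.0² + 4.49²) = 22.5 Ω
I = V/|Z| = 4.7/22.5 = 209 mA

209 mA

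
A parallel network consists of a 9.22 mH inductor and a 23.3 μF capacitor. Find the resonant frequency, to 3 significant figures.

ω₀ = 1/√(LC) = 1/√(0.00922 × 2.33e-05) = 2158 rad/s
f₀ = ω₀/(2π) = 343 Hz

343 Hz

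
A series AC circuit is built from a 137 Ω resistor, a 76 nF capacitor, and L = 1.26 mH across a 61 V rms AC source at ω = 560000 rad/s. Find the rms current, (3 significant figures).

X_L = ωL = 706 Ω
X_C = 1/(ωC) = 23.5 Ω
Net reactance X = X_L − X_C = 682 Ω
Z = 137 + j682 Ω
|Z| = √(137² + 682²) = 696 Ω
I = V/|Z| = 61/696 = 87.7 mA

87.7 mA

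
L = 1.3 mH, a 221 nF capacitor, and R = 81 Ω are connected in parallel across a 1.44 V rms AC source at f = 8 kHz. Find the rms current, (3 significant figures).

ω = 2πf = 50270 rad/s
X_L = ωL = 65.3 Ω
X_C = 1/(ωC) = 90.0 Ω
Parallel: admittances add. Y = 1/R + 1/(jωL) + jωC
Y = (0.0123 − j0.00419) S
|Y| = 0.0130 S → |Z| = 1/|Y| = 76.7 Ω, ∠Z = −∠Y = 18.8°
I = V/|Z| = 1.44/76.7 = 18.8 mA

18.8 mA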